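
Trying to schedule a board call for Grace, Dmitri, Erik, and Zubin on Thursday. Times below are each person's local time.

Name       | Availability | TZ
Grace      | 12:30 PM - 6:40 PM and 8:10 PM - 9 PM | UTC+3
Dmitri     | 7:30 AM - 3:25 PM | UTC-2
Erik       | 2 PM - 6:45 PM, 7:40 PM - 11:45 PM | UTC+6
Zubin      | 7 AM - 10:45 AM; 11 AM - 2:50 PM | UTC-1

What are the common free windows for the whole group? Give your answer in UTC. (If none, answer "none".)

09:30-11:45, 12:00-12:45, 13:40-15:40

Grace in UTC: 09:30-15:40, 17:10-18:00 (subtract 3h to convert from UTC+3).
Dmitri in UTC: 09:30-17:25 (add 2h to convert from UTC-2).
Erik in UTC: 08:00-12:45, 13:40-17:45 (subtract 6h to convert from UTC+6).
Zubin in UTC: 08:00-11:45, 12:00-15:50 (add 1h to convert from UTC-1).
Grace ∩ Dmitri: 09:30-15:40, 17:10-17:25.
Grace ∩ Dmitri ∩ Erik: 09:30-12:45, 13:40-15:40, 17:10-17:25.
Grace ∩ Dmitri ∩ Erik ∩ Zubin: 09:30-11:45, 12:00-12:45, 13:40-15:40.
So the common availability across everyone is 09:30-11:45, 12:00-12:45, 13:40-15:40.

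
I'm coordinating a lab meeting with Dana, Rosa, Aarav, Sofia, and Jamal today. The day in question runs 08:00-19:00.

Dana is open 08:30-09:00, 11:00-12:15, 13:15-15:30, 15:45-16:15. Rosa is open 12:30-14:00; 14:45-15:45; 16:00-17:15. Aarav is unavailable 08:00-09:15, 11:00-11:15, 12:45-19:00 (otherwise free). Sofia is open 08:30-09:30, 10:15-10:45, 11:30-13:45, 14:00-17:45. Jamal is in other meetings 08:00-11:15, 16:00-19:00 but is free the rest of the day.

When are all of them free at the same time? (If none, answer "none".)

none

Dana free: 08:30-09:00, 11:00-12:15, 13:15-15:30, 15:45-16:15.
Rosa free: 12:30-14:00, 14:45-15:45, 16:00-17:15.
Aarav free: 09:15-11:00, 11:15-12:45 (invert busy blocks within the working day).
Sofia free: 08:30-09:30, 10:15-10:45, 11:30-13:45, 14:00-17:45.
Jamal free: 11:15-16:00 (invert busy blocks within the working day).
Dana ∩ Rosa: 13:15-14:00, 14:45-15:30, 16:00-16:15.
Dana ∩ Rosa ∩ Aarav: ∅.
Dana ∩ Rosa ∩ Aarav ∩ Sofia: ∅.
Dana ∩ Rosa ∩ Aarav ∩ Sofia ∩ Jamal: ∅.
There is no time when everyone is free.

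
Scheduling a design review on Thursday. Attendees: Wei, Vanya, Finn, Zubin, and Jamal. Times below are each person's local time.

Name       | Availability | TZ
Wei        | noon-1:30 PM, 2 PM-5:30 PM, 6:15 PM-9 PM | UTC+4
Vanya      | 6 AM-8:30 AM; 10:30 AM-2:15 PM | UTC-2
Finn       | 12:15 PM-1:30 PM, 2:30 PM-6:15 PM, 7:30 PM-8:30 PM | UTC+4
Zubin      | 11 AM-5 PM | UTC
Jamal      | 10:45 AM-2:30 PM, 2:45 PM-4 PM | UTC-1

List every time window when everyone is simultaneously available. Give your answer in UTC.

Wei in UTC: 08:00-09:30, 10:00-13:30, 14:15-17:00 (subtract 4h to convert from UTC+4).
Vanya in UTC: 08:00-10:30, 12:30-16:15 (add 2h to convert from UTC-2).
Finn in UTC: 08:15-09:30, 10:30-14:15, 15:30-16:30 (subtract 4h to convert from UTC+4).
Zubin in UTC: 11:00-17:00.
Jamal in UTC: 11:45-15:30, 15:45-17:00 (add 1h to convert from UTC-1).
Wei ∩ Vanya: 08:00-09:30, 10:00-10:30, 12:30-13:30, 14:15-16:15.
Wei ∩ Vanya ∩ Finn: 08:15-09:30, 12:30-13:30, 15:30-16:15.
Wei ∩ Vanya ∩ Finn ∩ Zubin: 12:30-13:30, 15:30-16:15.
Wei ∩ Vanya ∩ Finn ∩ Zubin ∩ Jamal: 12:30-13:30, 15:45-16:15.
So the common availability across everyone is 12:30-13:30, 15:45-16:15.

12:30-13:30, 15:45-16:15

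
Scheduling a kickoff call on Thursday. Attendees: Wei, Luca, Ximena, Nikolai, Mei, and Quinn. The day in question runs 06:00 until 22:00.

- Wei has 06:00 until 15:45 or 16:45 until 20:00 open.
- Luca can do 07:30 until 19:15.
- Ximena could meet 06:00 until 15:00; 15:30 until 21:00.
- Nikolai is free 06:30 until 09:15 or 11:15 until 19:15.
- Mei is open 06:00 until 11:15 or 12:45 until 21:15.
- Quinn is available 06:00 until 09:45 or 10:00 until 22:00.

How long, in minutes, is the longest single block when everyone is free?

Wei ∩ Luca: 07:30-15:45, 16:45-19:15.
Wei ∩ Luca ∩ Ximena: 07:30-15:00, 15:30-15:45, 16:45-19:15.
Wei ∩ Luca ∩ Ximena ∩ Nikolai: 07:30-09:15, 11:15-15:00, 15:30-15:45, 16:45-19:15.
Wei ∩ Luca ∩ Ximena ∩ Nikolai ∩ Mei: 07:30-09:15, 12:45-15:00, 15:30-15:45, 16:45-19:15.
Wei ∩ Luca ∩ Ximena ∩ Nikolai ∩ Mei ∩ Quinn: 07:30-09:15, 12:45-15:00, 15:30-15:45, 16:45-19:15.
Those are the intersection windows.
The longest is 16:45-19:15 at 150 minutes.

150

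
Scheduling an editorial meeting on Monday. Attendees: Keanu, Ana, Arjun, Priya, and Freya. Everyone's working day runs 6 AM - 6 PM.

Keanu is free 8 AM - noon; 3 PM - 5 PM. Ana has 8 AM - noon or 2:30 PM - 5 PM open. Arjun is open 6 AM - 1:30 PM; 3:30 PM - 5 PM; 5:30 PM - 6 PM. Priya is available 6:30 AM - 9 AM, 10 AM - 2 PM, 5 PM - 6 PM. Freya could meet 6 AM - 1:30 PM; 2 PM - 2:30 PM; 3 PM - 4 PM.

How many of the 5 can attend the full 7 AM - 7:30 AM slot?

Arjun, Priya, and Freya can make the full 07:00-07:30 slot — that's 3.

3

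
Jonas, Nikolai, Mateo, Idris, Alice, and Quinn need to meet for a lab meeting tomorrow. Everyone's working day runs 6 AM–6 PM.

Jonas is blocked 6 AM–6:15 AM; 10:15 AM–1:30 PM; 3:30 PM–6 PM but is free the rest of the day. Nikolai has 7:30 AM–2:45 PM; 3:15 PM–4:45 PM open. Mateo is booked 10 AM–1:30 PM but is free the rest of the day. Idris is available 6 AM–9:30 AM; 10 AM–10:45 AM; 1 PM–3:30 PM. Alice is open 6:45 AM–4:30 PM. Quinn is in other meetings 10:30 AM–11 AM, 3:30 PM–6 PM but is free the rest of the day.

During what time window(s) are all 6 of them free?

07:30-09:30, 13:30-14:45, 15:15-15:30

Jonas free: 06:15-10:15, 13:30-15:30 (invert busy blocks within the working day).
Nikolai free: 07:30-14:45, 15:15-16:45.
Mateo free: 06:00-10:00, 13:30-18:00 (invert busy blocks within the working day).
Idris free: 06:00-09:30, 10:00-10:45, 13:00-15:30.
Alice free: 06:45-16:30.
Quinn free: 06:00-10:30, 11:00-15:30 (invert busy blocks within the working day).
Jonas ∩ Nikolai: 07:30-10:15, 13:30-14:45, 15:15-15:30.
Jonas ∩ Nikolai ∩ Mateo: 07:30-10:00, 13:30-14:45, 15:15-15:30.
Jonas ∩ Nikolai ∩ Mateo ∩ Idris: 07:30-09:30, 13:30-14:45, 15:15-15:30.
Jonas ∩ Nikolai ∩ Mateo ∩ Idris ∩ Alice: 07:30-09:30, 13:30-14:45, 15:15-15:30.
Jonas ∩ Nikolai ∩ Mateo ∩ Idris ∩ Alice ∩ Quinn: 07:30-09:30, 13:30-14:45, 15:15-15:30.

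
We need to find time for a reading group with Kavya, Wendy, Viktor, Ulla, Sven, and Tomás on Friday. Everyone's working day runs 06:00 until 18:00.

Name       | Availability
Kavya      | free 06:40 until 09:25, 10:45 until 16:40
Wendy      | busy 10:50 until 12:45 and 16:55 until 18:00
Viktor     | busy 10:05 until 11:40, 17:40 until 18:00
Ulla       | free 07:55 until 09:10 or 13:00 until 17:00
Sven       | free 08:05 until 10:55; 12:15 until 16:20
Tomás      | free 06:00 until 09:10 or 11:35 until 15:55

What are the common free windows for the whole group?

08:05-09:10, 13:00-15:55

Kavya free: 06:40-09:25, 10:45-16:40.
Wendy free: 06:00-10:50, 12:45-16:55 (invert busy blocks within the working day).
Viktor free: 06:00-10:05, 11:40-17:40 (invert busy blocks within the working day).
Ulla free: 07:55-09:10, 13:00-17:00.
Sven free: 08:05-10:55, 12:15-16:20.
Tomás free: 06:00-09:10, 11:35-15:55.
Kavya ∩ Wendy: 06:40-09:25, 10:45-10:50, 12:45-16:40.
Kavya ∩ Wendy ∩ Viktor: 06:40-09:25, 12:45-16:40.
Kavya ∩ Wendy ∩ Viktor ∩ Ulla: 07:55-09:10, 13:00-16:40.
Kavya ∩ Wendy ∩ Viktor ∩ Ulla ∩ Sven: 08:05-09:10, 13:00-16:20.
Kavya ∩ Wendy ∩ Viktor ∩ Ulla ∩ Sven ∩ Tomás: 08:05-09:10, 13:00-15:55.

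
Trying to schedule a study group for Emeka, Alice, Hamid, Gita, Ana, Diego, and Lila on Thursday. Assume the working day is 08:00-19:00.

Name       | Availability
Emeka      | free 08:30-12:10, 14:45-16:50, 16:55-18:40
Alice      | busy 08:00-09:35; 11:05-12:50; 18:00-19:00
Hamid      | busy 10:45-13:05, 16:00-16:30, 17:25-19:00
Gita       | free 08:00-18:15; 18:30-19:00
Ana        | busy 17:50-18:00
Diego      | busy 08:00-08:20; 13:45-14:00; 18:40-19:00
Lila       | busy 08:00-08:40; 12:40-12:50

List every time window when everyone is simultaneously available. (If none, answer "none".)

Emeka free: 08:30-12:10, 14:45-16:50, 16:55-18:40.
Alice free: 09:35-11:05, 12:50-18:00 (invert busy blocks within the working day).
Hamid free: 08:00-10:45, 13:05-16:00, 16:30-17:25 (invert busy blocks within the working day).
Gita free: 08:00-18:15, 18:30-19:00.
Ana free: 08:00-17:50, 18:00-19:00 (invert busy blocks within the working day).
Diego free: 08:20-13:45, 14:00-18:40 (invert busy blocks within the working day).
Lila free: 08:40-12:40, 12:50-19:00 (invert busy blocks within the working day).
Emeka ∩ Alice: 09:35-11:05, 14:45-16:50, 16:55-18:00.
Emeka ∩ Alice ∩ Hamid: 09:35-10:45, 14:45-16:00, 16:30-16:50, 16:55-17:25.
Emeka ∩ Alice ∩ Hamid ∩ Gita: 09:35-10:45, 14:45-16:00, 16:30-16:50, 16:55-17:25.
Emeka ∩ Alice ∩ Hamid ∩ Gita ∩ Ana: 09:35-10:45, 14:45-16:00, 16:30-16:50, 16:55-17:25.
Emeka ∩ Alice ∩ Hamid ∩ Gita ∩ Ana ∩ Diego: 09:35-10:45, 14:45-16:00, 16:30-16:50, 16:55-17:25.
Emeka ∩ Alice ∩ Hamid ∩ Gita ∩ Ana ∩ Diego ∩ Lila: 09:35-10:45, 14:45-16:00, 16:30-16:50, 16:55-17:25.

09:35-10:45, 14:45-16:00, 16:30-16:50, 16:55-17:25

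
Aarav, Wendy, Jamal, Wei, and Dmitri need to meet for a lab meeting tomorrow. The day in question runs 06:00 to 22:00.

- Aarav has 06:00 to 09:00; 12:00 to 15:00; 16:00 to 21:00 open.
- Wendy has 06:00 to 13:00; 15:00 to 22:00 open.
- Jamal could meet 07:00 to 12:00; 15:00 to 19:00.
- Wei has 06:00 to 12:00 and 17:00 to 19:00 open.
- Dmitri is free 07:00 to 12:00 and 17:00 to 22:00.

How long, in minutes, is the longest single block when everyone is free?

120

Aarav ∩ Wendy: 06:00-09:00, 12:00-13:00, 16:00-21:00.
Aarav ∩ Wendy ∩ Jamal: 07:00-09:00, 16:00-19:00.
Aarav ∩ Wendy ∩ Jamal ∩ Wei: 07:00-09:00, 17:00-19:00.
Aarav ∩ Wendy ∩ Jamal ∩ Wei ∩ Dmitri: 07:00-09:00, 17:00-19:00.
The longest is 07:00-09:00 at 120 minutes.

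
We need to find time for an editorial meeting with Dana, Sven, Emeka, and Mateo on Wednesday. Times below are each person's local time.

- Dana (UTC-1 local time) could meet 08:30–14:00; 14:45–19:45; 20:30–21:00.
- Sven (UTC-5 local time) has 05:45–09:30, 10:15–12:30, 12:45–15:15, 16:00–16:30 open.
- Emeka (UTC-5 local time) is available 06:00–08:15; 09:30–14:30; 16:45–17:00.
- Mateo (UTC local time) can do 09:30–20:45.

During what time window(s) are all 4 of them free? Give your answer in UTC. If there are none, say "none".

Dana in UTC: 09:30-15:00, 15:45-20:45, 21:30-22:00 (add 1h to convert from UTC-1).
Sven in UTC: 10:45-14:30, 15:15-17:30, 17:45-20:15, 21:00-21:30 (add 5h to convert from UTC-5).
Emeka in UTC: 11:00-13:15, 14:30-19:30, 21:45-22:00 (add 5h to convert from UTC-5).
Mateo in UTC: 09:30-20:45.
Dana ∩ Sven: 10:45-14:30, 15:45-17:30, 17:45-20:15.
Dana ∩ Sven ∩ Emeka: 11:00-13:15, 15:45-17:30, 17:45-19:30.
Dana ∩ Sven ∩ Emeka ∩ Mateo: 11:00-13:15, 15:45-17:30, 17:45-19:30.
So the common availability across everyone is 11:00-13:15, 15:45-17:30, 17:45-19:30.

11:00-13:15, 15:45-17:30, 17:45-19:30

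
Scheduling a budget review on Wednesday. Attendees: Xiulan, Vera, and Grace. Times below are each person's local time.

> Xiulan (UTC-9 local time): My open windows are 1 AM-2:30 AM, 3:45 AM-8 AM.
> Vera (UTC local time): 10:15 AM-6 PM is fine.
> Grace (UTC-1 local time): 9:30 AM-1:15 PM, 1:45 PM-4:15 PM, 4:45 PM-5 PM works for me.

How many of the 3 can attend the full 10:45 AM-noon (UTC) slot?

Xiulan in UTC: 10:00-11:30, 12:45-17:00 (add 9h to convert from UTC-9).
Vera in UTC: 10:15-18:00.
Grace in UTC: 10:30-14:15, 14:45-17:15, 17:45-18:00 (add 1h to convert from UTC-1).
Vera and Grace can make the full 10:45-12:00 slot — that's 2.

2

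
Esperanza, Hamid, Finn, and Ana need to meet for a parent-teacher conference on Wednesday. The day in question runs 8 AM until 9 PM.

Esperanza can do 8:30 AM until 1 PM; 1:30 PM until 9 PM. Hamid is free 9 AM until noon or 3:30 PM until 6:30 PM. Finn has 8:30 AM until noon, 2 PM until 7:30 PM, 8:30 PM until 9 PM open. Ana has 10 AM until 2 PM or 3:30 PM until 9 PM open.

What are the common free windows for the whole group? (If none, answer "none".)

10:00-12:00, 15:30-18:30

Esperanza ∩ Hamid: 09:00-12:00, 15:30-18:30.
Esperanza ∩ Hamid ∩ Finn: 09:00-12:00, 15:30-18:30.
Esperanza ∩ Hamid ∩ Finn ∩ Ana: 10:00-12:00, 15:30-18:30.
Those are the intersection windows.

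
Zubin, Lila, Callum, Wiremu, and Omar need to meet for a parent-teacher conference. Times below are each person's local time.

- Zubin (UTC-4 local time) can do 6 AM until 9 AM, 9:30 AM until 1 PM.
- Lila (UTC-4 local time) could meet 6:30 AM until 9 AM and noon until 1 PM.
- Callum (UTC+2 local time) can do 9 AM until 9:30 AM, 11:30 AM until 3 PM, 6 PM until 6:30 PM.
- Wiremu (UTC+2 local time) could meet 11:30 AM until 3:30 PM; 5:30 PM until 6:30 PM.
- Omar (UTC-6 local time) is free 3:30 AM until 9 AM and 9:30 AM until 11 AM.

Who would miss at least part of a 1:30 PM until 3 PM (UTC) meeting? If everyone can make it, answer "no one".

Callum, Lila, Wiremu

Zubin in UTC: 10:00-13:00, 13:30-17:00 (add 4h to convert from UTC-4).
Lila in UTC: 10:30-13:00, 16:00-17:00 (add 4h to convert from UTC-4).
Callum in UTC: 07:00-07:30, 09:30-13:00, 16:00-16:30 (subtract 2h to convert from UTC+2).
Wiremu in UTC: 09:30-13:30, 15:30-16:30 (subtract 2h to convert from UTC+2).
Omar in UTC: 09:30-15:00, 15:30-17:00 (add 6h to convert from UTC-6).
Zubin: free for 13:30-15:00. Lila: not fully free for 13:30-15:00. Callum: not fully free for 13:30-15:00. Wiremu: not fully free for 13:30-15:00. Omar: free for 13:30-15:00.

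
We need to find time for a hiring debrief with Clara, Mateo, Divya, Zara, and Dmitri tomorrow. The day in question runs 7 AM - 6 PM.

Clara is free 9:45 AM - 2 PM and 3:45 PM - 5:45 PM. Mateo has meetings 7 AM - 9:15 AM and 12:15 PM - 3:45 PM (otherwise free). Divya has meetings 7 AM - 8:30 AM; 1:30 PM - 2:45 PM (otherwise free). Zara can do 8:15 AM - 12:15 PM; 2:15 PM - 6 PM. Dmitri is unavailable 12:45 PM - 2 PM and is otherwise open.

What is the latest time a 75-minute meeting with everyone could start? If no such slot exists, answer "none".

16:30

Clara free: 09:45-14:00, 15:45-17:45.
Mateo free: 09:15-12:15, 15:45-18:00 (invert busy blocks within the working day).
Divya free: 08:30-13:30, 14:45-18:00 (invert busy blocks within the working day).
Zara free: 08:15-12:15, 14:15-18:00.
Dmitri free: 07:00-12:45, 14:00-18:00 (invert busy blocks within the working day).
Clara ∩ Mateo: 09:45-12:15, 15:45-17:45.
Clara ∩ Mateo ∩ Divya: 09:45-12:15, 15:45-17:45.
Clara ∩ Mateo ∩ Divya ∩ Zara: 09:45-12:15, 15:45-17:45.
Clara ∩ Mateo ∩ Divya ∩ Zara ∩ Dmitri: 09:45-12:15, 15:45-17:45.
The last common window of at least 75 minutes is 15:45-17:45; a 75-minute meeting can start as late as 16:30 and still end by 17:45.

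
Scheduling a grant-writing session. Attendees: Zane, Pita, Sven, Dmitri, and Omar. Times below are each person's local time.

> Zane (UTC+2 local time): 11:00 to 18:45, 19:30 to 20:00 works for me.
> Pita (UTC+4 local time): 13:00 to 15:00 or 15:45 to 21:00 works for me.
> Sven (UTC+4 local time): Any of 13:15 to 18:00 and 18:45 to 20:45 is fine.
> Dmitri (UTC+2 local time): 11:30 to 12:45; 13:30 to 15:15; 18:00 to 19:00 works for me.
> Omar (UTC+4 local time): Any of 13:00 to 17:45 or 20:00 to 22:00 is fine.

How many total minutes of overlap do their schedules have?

Zane in UTC: 09:00-16:45, 17:30-18:00 (subtract 2h to convert from UTC+2).
Pita in UTC: 09:00-11:00, 11:45-17:00 (subtract 4h to convert from UTC+4).
Sven in UTC: 09:15-14:00, 14:45-16:45 (subtract 4h to convert from UTC+4).
Dmitri in UTC: 09:30-10:45, 11:30-13:15, 16:00-17:00 (subtract 2h to convert from UTC+2).
Omar in UTC: 09:00-13:45, 16:00-18:00 (subtract 4h to convert from UTC+4).
Zane ∩ Pita: 09:00-11:00, 11:45-16:45.
Zane ∩ Pita ∩ Sven: 09:15-11:00, 11:45-14:00, 14:45-16:45.
Zane ∩ Pita ∩ Sven ∩ Dmitri: 09:30-10:45, 11:45-13:15, 16:00-16:45.
Zane ∩ Pita ∩ Sven ∩ Dmitri ∩ Omar: 09:30-10:45, 11:45-13:15, 16:00-16:45.
Summing the common windows: 75 + 90 + 45 = 210 minutes.

210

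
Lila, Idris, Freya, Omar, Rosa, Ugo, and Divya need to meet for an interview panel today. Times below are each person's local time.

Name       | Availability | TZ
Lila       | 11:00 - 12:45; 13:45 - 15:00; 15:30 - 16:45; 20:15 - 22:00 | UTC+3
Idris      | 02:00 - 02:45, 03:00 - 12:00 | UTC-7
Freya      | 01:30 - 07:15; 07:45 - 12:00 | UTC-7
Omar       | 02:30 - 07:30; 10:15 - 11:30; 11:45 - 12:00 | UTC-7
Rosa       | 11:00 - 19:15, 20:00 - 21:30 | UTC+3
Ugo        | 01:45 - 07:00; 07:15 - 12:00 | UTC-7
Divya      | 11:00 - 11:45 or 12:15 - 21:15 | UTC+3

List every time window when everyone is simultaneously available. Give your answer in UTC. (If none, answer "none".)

09:30-09:45, 10:45-12:00, 12:30-13:45, 17:15-18:15

Lila in UTC: 08:00-09:45, 10:45-12:00, 12:30-13:45, 17:15-19:00 (subtract 3h to convert from UTC+3).
Idris in UTC: 09:00-09:45, 10:00-19:00 (add 7h to convert from UTC-7).
Freya in UTC: 08:30-14:15, 14:45-19:00 (add 7h to convert from UTC-7).
Omar in UTC: 09:30-14:30, 17:15-18:30, 18:45-19:00 (add 7h to convert from UTC-7).
Rosa in UTC: 08:00-16:15, 17:00-18:30 (subtract 3h to convert from UTC+3).
Ugo in UTC: 08:45-14:00, 14:15-19:00 (add 7h to convert from UTC-7).
Divya in UTC: 08:00-08:45, 09:15-18:15 (subtract 3h to convert from UTC+3).
Lila ∩ Idris: 09:00-09:45, 10:45-12:00, 12:30-13:45, 17:15-19:00.
Lila ∩ Idris ∩ Freya: 09:00-09:45, 10:45-12:00, 12:30-13:45, 17:15-19:00.
Lila ∩ Idris ∩ Freya ∩ Omar: 09:30-09:45, 10:45-12:00, 12:30-13:45, 17:15-18:30, 18:45-19:00.
Lila ∩ Idris ∩ Freya ∩ Omar ∩ Rosa: 09:30-09:45, 10:45-12:00, 12:30-13:45, 17:15-18:30.
Lila ∩ Idris ∩ Freya ∩ Omar ∩ Rosa ∩ Ugo: 09:30-09:45, 10:45-12:00, 12:30-13:45, 17:15-18:30.
Lila ∩ Idris ∩ Freya ∩ Omar ∩ Rosa ∩ Ugo ∩ Divya: 09:30-09:45, 10:45-12:00, 12:30-13:45, 17:15-18:15.
Those are the intersection windows.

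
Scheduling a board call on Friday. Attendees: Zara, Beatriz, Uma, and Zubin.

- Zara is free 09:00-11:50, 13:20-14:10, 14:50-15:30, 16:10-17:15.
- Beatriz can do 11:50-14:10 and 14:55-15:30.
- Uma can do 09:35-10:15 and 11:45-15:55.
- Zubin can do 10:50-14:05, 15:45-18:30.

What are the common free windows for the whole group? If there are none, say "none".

13:20-14:05

Zara ∩ Beatriz: 13:20-14:10, 14:55-15:30.
Zara ∩ Beatriz ∩ Uma: 13:20-14:10, 14:55-15:30.
Zara ∩ Beatriz ∩ Uma ∩ Zubin: 13:20-14:05.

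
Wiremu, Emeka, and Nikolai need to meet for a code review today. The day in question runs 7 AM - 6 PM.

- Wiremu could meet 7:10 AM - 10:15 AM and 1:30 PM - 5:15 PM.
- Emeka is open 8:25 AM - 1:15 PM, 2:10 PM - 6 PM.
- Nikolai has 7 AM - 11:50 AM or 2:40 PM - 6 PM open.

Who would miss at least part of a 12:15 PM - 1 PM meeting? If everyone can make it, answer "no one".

Nikolai, Wiremu

Wiremu: not fully free for 12:15-13:00. Emeka: free for 12:15-13:00. Nikolai: not fully free for 12:15-13:00.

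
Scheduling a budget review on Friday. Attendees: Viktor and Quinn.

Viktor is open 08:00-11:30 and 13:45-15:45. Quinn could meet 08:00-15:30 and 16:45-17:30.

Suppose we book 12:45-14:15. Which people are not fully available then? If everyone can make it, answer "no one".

Viktor

Viktor: not fully free for 12:45-14:15. Quinn: free for 12:45-14:15.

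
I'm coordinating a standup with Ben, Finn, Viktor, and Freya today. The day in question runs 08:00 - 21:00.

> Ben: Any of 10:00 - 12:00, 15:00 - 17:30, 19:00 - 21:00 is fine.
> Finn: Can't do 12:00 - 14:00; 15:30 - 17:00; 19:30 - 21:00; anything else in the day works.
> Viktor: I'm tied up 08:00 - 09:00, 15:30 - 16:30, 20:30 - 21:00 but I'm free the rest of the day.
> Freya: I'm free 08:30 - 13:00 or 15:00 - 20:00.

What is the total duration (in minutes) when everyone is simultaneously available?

Ben free: 10:00-12:00, 15:00-17:30, 19:00-21:00.
Finn free: 08:00-12:00, 14:00-15:30, 17:00-19:30 (invert busy blocks within the working day).
Viktor free: 09:00-15:30, 16:30-20:30 (invert busy blocks within the working day).
Freya free: 08:30-13:00, 15:00-20:00.
Ben ∩ Finn: 10:00-12:00, 15:00-15:30, 17:00-17:30, 19:00-19:30.
Ben ∩ Finn ∩ Viktor: 10:00-12:00, 15:00-15:30, 17:00-17:30, 19:00-19:30.
Ben ∩ Finn ∩ Viktor ∩ Freya: 10:00-12:00, 15:00-15:30, 17:00-17:30, 19:00-19:30.
Summing the common windows: 120 + 30 + 30 + 30 = 210 minutes.

210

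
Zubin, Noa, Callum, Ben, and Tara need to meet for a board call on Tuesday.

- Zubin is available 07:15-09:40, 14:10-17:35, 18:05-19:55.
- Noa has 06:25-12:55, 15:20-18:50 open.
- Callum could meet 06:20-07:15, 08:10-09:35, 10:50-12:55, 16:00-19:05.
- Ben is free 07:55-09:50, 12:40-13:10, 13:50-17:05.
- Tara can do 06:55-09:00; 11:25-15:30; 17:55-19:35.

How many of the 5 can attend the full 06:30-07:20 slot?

Noa can make the full 06:30-07:20 slot — that's 1.

1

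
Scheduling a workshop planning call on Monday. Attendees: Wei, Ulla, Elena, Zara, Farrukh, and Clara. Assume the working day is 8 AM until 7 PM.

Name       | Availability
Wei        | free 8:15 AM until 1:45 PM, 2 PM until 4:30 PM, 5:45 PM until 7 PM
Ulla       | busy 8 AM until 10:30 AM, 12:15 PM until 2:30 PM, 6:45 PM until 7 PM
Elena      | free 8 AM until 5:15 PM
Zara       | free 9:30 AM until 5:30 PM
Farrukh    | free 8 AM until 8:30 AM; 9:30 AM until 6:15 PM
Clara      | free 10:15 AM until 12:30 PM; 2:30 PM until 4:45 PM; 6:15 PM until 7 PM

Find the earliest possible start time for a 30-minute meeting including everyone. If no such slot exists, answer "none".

Wei free: 08:15-13:45, 14:00-16:30, 17:45-19:00.
Ulla free: 10:30-12:15, 14:30-18:45 (invert busy blocks within the working day).
Elena free: 08:00-17:15.
Zara free: 09:30-17:30.
Farrukh free: 08:00-08:30, 09:30-18:15.
Clara free: 10:15-12:30, 14:30-16:45, 18:15-19:00.
Wei ∩ Ulla: 10:30-12:15, 14:30-16:30, 17:45-18:45.
Wei ∩ Ulla ∩ Elena: 10:30-12:15, 14:30-16:30.
Wei ∩ Ulla ∩ Elena ∩ Zara: 10:30-12:15, 14:30-16:30.
Wei ∩ Ulla ∩ Elena ∩ Zara ∩ Farrukh: 10:30-12:15, 14:30-16:30.
Wei ∩ Ulla ∩ Elena ∩ Zara ∩ Farrukh ∩ Clara: 10:30-12:15, 14:30-16:30.
The first common window of at least 30 minutes is 10:30-12:15, so the earliest start is 10:30.

10:30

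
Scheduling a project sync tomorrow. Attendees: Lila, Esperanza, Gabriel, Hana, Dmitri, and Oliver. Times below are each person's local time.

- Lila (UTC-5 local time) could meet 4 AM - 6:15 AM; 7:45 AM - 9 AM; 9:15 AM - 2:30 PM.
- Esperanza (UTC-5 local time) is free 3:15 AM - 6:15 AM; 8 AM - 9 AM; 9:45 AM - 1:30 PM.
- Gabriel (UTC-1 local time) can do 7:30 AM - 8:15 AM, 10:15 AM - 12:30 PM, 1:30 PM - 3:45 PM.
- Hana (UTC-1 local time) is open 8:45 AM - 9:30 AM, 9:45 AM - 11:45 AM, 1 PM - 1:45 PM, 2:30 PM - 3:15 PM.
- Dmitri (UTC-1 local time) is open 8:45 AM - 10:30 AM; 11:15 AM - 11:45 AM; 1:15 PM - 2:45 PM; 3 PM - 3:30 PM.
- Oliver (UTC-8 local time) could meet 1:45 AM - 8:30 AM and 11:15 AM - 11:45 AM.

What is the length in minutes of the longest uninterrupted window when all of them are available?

15

Lila in UTC: 09:00-11:15, 12:45-14:00, 14:15-19:30 (add 5h to convert from UTC-5).
Esperanza in UTC: 08:15-11:15, 13:00-14:00, 14:45-18:30 (add 5h to convert from UTC-5).
Gabriel in UTC: 08:30-09:15, 11:15-13:30, 14:30-16:45 (add 1h to convert from UTC-1).
Hana in UTC: 09:45-10:30, 10:45-12:45, 14:00-14:45, 15:30-16:15 (add 1h to convert from UTC-1).
Dmitri in UTC: 09:45-11:30, 12:15-12:45, 14:15-15:45, 16:00-16:30 (add 1h to convert from UTC-1).
Oliver in UTC: 09:45-16:30, 19:15-19:45 (add 8h to convert from UTC-8).
Lila ∩ Esperanza: 09:00-11:15, 13:00-14:00, 14:45-18:30.
Lila ∩ Esperanza ∩ Gabriel: 09:00-09:15, 13:00-13:30, 14:45-16:45.
Lila ∩ Esperanza ∩ Gabriel ∩ Hana: 15:30-16:15.
Lila ∩ Esperanza ∩ Gabriel ∩ Hana ∩ Dmitri: 15:30-15:45, 16:00-16:15.
Lila ∩ Esperanza ∩ Gabriel ∩ Hana ∩ Dmitri ∩ Oliver: 15:30-15:45, 16:00-16:15.
Those are the intersection windows.
The longest is 15:30-15:45 at 15 minutes.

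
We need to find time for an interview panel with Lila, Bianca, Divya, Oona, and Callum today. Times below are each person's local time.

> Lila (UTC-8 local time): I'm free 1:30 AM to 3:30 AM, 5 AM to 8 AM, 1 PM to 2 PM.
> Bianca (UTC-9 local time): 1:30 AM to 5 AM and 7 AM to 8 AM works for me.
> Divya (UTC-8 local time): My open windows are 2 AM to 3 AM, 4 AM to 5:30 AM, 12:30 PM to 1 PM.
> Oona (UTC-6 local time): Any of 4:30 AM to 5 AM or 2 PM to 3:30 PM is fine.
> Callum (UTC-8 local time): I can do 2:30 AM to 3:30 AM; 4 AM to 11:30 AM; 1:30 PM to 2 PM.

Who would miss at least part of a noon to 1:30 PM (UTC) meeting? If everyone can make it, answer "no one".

Lila in UTC: 09:30-11:30, 13:00-16:00, 21:00-22:00 (add 8h to convert from UTC-8).
Bianca in UTC: 10:30-14:00, 16:00-17:00 (add 9h to convert from UTC-9).
Divya in UTC: 10:00-11:00, 12:00-13:30, 20:30-21:00 (add 8h to convert from UTC-8).
Oona in UTC: 10:30-11:00, 20:00-21:30 (add 6h to convert from UTC-6).
Callum in UTC: 10:30-11:30, 12:00-19:30, 21:30-22:00 (add 8h to convert from UTC-8).
Lila: not fully free for 12:00-13:30. Bianca: free for 12:00-13:30. Divya: free for 12:00-13:30. Oona: not fully free for 12:00-13:30. Callum: free for 12:00-13:30.

Lila, Oona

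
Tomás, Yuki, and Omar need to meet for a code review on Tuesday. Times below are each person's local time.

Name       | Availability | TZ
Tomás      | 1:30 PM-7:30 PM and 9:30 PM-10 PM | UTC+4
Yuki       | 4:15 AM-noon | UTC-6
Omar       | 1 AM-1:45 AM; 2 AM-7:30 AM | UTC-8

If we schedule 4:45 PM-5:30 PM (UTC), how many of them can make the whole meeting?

1

Tomás in UTC: 09:30-15:30, 17:30-18:00 (subtract 4h to convert from UTC+4).
Yuki in UTC: 10:15-18:00 (add 6h to convert from UTC-6).
Omar in UTC: 09:00-09:45, 10:00-15:30 (add 8h to convert from UTC-8).
Yuki can make the full 16:45-17:30 slot — that's 1.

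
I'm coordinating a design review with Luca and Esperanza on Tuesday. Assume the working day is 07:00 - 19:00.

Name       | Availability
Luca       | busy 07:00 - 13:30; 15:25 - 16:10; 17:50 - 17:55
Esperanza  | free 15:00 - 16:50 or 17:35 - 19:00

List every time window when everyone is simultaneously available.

Luca free: 13:30-15:25, 16:10-17:50, 17:55-19:00 (invert busy blocks within the working day).
Esperanza free: 15:00-16:50, 17:35-19:00.
Luca ∩ Esperanza: 15:00-15:25, 16:10-16:50, 17:35-17:50, 17:55-19:00.

15:00-15:25, 16:10-16:50, 17:35-17:50, 17:55-19:00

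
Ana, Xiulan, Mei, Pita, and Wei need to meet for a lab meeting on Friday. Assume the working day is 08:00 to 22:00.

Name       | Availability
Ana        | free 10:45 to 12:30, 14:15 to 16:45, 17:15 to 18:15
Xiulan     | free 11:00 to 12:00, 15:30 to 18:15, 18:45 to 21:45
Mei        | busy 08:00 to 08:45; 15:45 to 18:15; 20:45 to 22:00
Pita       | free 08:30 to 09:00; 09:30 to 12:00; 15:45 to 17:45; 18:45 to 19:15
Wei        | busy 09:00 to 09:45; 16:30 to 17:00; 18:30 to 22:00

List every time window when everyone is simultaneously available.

Ana free: 10:45-12:30, 14:15-16:45, 17:15-18:15.
Xiulan free: 11:00-12:00, 15:30-18:15, 18:45-21:45.
Mei free: 08:45-15:45, 18:15-20:45 (invert busy blocks within the working day).
Pita free: 08:30-09:00, 09:30-12:00, 15:45-17:45, 18:45-19:15.
Wei free: 08:00-09:00, 09:45-16:30, 17:00-18:30 (invert busy blocks within the working day).
Ana ∩ Xiulan: 11:00-12:00, 15:30-16:45, 17:15-18:15.
Ana ∩ Xiulan ∩ Mei: 11:00-12:00, 15:30-15:45.
Ana ∩ Xiulan ∩ Mei ∩ Pita: 11:00-12:00.
Ana ∩ Xiulan ∩ Mei ∩ Pita ∩ Wei: 11:00-12:00.
Those are the intersection windows.

11:00-12:00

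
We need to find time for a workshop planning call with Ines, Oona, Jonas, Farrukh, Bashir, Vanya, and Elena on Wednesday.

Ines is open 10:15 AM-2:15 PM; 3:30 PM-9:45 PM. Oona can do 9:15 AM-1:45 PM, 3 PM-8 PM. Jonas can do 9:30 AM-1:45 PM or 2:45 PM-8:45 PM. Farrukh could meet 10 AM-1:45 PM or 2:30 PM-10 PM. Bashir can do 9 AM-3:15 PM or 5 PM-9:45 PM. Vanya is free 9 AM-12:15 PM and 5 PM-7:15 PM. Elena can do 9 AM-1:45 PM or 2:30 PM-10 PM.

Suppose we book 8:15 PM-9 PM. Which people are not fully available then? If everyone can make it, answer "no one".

Ines: free for 20:15-21:00. Oona: not fully free for 20:15-21:00. Jonas: not fully free for 20:15-21:00. Farrukh: free for 20:15-21:00. Bashir: free for 20:15-21:00. Vanya: not fully free for 20:15-21:00. Elena: free for 20:15-21:00.

Jonas, Oona, Vanya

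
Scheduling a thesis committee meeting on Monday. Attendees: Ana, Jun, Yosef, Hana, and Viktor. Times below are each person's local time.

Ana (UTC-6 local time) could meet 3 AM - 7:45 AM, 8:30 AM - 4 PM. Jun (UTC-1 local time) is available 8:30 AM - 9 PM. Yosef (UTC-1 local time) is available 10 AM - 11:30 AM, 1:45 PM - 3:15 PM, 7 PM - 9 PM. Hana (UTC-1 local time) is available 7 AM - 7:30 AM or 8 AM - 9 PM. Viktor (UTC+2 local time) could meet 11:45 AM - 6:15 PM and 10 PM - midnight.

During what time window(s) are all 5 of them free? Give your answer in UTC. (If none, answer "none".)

Ana in UTC: 09:00-13:45, 14:30-22:00 (add 6h to convert from UTC-6).
Jun in UTC: 09:30-22:00 (add 1h to convert from UTC-1).
Yosef in UTC: 11:00-12:30, 14:45-16:15, 20:00-22:00 (add 1h to convert from UTC-1).
Hana in UTC: 08:00-08:30, 09:00-22:00 (add 1h to convert from UTC-1).
Viktor in UTC: 09:45-16:15, 20:00-22:00 (subtract 2h to convert from UTC+2).
Ana ∩ Jun: 09:30-13:45, 14:30-22:00.
Ana ∩ Jun ∩ Yosef: 11:00-12:30, 14:45-16:15, 20:00-22:00.
Ana ∩ Jun ∩ Yosef ∩ Hana: 11:00-12:30, 14:45-16:15, 20:00-22:00.
Ana ∩ Jun ∩ Yosef ∩ Hana ∩ Viktor: 11:00-12:30, 14:45-16:15, 20:00-22:00.
Those are the intersection windows.

11:00-12:30, 14:45-16:15, 20:00-22:00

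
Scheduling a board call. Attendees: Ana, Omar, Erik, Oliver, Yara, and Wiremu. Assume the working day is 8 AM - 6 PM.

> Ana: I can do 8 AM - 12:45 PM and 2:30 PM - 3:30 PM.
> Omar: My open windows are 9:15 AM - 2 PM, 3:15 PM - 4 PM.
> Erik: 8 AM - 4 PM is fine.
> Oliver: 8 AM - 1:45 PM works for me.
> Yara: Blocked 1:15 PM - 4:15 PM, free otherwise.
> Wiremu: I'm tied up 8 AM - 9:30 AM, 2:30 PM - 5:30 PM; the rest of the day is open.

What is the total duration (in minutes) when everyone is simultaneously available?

195

Ana free: 08:00-12:45, 14:30-15:30.
Omar free: 09:15-14:00, 15:15-16:00.
Erik free: 08:00-16:00.
Oliver free: 08:00-13:45.
Yara free: 08:00-13:15, 16:15-18:00 (invert busy blocks within the working day).
Wiremu free: 09:30-14:30, 17:30-18:00 (invert busy blocks within the working day).
Ana ∩ Omar: 09:15-12:45, 15:15-15:30.
Ana ∩ Omar ∩ Erik: 09:15-12:45, 15:15-15:30.
Ana ∩ Omar ∩ Erik ∩ Oliver: 09:15-12:45.
Ana ∩ Omar ∩ Erik ∩ Oliver ∩ Yara: 09:15-12:45.
Ana ∩ Omar ∩ Erik ∩ Oliver ∩ Yara ∩ Wiremu: 09:30-12:45.
That's a single block of 195 minutes.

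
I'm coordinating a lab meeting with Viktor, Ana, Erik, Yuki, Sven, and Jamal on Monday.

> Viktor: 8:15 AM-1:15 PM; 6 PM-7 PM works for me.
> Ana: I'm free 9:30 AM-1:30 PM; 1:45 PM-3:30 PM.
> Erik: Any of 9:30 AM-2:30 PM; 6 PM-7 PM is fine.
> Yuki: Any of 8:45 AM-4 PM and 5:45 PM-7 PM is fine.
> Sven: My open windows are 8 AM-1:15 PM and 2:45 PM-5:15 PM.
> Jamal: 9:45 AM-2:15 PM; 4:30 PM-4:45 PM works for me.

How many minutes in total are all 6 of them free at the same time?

Viktor ∩ Ana: 09:30-13:15.
Viktor ∩ Ana ∩ Erik: 09:30-13:15.
Viktor ∩ Ana ∩ Erik ∩ Yuki: 09:30-13:15.
Viktor ∩ Ana ∩ Erik ∩ Yuki ∩ Sven: 09:30-13:15.
Viktor ∩ Ana ∩ Erik ∩ Yuki ∩ Sven ∩ Jamal: 09:45-13:15.
That's a single block of 210 minutes.

210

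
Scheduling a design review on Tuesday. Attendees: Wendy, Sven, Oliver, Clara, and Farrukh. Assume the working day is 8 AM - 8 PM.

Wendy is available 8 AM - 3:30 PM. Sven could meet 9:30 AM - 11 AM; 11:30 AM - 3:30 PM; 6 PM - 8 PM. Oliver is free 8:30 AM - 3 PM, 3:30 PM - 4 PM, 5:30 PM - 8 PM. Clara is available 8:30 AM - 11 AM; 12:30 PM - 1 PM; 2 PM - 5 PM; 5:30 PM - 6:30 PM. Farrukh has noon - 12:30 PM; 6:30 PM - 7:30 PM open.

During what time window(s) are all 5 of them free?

none

Wendy ∩ Sven: 09:30-11:00, 11:30-15:30.
Wendy ∩ Sven ∩ Oliver: 09:30-11:00, 11:30-15:00.
Wendy ∩ Sven ∩ Oliver ∩ Clara: 09:30-11:00, 12:30-13:00, 14:00-15:00.
Wendy ∩ Sven ∩ Oliver ∩ Clara ∩ Farrukh: ∅.
There is no time when everyone is free.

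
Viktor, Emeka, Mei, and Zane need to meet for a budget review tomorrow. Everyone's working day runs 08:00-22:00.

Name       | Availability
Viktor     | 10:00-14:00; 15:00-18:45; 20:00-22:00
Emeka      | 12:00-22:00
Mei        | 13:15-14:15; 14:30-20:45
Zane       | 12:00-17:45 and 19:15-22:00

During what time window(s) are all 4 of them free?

13:15-14:00, 15:00-17:45, 20:00-20:45

Viktor ∩ Emeka: 12:00-14:00, 15:00-18:45, 20:00-22:00.
Viktor ∩ Emeka ∩ Mei: 13:15-14:00, 15:00-18:45, 20:00-20:45.
Viktor ∩ Emeka ∩ Mei ∩ Zane: 13:15-14:00, 15:00-17:45, 20:00-20:45.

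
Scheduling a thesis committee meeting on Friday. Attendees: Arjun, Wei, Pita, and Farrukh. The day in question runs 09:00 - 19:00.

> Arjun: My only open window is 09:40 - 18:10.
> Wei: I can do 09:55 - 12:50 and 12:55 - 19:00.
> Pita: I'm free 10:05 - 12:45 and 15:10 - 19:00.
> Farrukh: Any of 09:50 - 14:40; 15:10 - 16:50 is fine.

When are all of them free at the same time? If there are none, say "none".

10:05-12:45, 15:10-16:50

Arjun ∩ Wei: 09:55-12:50, 12:55-18:10.
Arjun ∩ Wei ∩ Pita: 10:05-12:45, 15:10-18:10.
Arjun ∩ Wei ∩ Pita ∩ Farrukh: 10:05-12:45, 15:10-16:50.
So the common availability across everyone is 10:05-12:45, 15:10-16:50.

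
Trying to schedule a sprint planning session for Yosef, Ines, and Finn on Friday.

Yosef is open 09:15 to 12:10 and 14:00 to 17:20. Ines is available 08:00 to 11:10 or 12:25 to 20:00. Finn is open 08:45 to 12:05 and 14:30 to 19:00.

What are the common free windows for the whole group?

Yosef ∩ Ines: 09:15-11:10, 14:00-17:20.
Yosef ∩ Ines ∩ Finn: 09:15-11:10, 14:30-17:20.

09:15-11:10, 14:30-17:20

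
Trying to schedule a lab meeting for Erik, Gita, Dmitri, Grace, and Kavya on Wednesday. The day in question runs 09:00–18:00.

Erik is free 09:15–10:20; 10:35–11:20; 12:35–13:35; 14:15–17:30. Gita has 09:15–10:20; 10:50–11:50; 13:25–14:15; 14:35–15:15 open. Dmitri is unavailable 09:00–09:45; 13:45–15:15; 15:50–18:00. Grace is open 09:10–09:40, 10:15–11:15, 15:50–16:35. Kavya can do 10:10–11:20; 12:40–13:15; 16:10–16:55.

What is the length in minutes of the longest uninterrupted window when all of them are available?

25

Erik free: 09:15-10:20, 10:35-11:20, 12:35-13:35, 14:15-17:30.
Gita free: 09:15-10:20, 10:50-11:50, 13:25-14:15, 14:35-15:15.
Dmitri free: 09:45-13:45, 15:15-15:50 (invert busy blocks within the working day).
Grace free: 09:10-09:40, 10:15-11:15, 15:50-16:35.
Kavya free: 10:10-11:20, 12:40-13:15, 16:10-16:55.
Erik ∩ Gita: 09:15-10:20, 10:50-11:20, 13:25-13:35, 14:35-15:15.
Erik ∩ Gita ∩ Dmitri: 09:45-10:20, 10:50-11:20, 13:25-13:35.
Erik ∩ Gita ∩ Dmitri ∩ Grace: 10:15-10:20, 10:50-11:15.
Erik ∩ Gita ∩ Dmitri ∩ Grace ∩ Kavya: 10:15-10:20, 10:50-11:15.
Those are the intersection windows.
The longest is 10:50-11:15 at 25 minutes.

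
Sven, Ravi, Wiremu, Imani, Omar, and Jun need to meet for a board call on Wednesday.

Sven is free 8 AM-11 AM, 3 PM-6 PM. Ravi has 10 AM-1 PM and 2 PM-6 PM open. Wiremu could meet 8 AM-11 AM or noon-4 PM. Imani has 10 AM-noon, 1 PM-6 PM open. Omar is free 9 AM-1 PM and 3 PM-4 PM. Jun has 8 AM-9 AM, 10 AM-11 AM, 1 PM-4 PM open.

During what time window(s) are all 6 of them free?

10:00-11:00, 15:00-16:00

Sven ∩ Ravi: 10:00-11:00, 15:00-18:00.
Sven ∩ Ravi ∩ Wiremu: 10:00-11:00, 15:00-16:00.
Sven ∩ Ravi ∩ Wiremu ∩ Imani: 10:00-11:00, 15:00-16:00.
Sven ∩ Ravi ∩ Wiremu ∩ Imani ∩ Omar: 10:00-11:00, 15:00-16:00.
Sven ∩ Ravi ∩ Wiremu ∩ Imani ∩ Omar ∩ Jun: 10:00-11:00, 15:00-16:00.
So the common availability across everyone is 10:00-11:00, 15:00-16:00.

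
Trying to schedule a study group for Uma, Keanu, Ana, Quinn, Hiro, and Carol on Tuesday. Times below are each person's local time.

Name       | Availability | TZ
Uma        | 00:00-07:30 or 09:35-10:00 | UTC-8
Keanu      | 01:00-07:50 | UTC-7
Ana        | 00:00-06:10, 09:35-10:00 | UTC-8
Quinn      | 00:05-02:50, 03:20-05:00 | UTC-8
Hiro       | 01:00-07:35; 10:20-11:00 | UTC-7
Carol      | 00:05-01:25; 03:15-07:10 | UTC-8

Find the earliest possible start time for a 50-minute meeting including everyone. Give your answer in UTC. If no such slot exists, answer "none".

Uma in UTC: 08:00-15:30, 17:35-18:00 (add 8h to convert from UTC-8).
Keanu in UTC: 08:00-14:50 (add 7h to convert from UTC-7).
Ana in UTC: 08:00-14:10, 17:35-18:00 (add 8h to convert from UTC-8).
Quinn in UTC: 08:05-10:50, 11:20-13:00 (add 8h to convert from UTC-8).
Hiro in UTC: 08:00-14:35, 17:20-18:00 (add 7h to convert from UTC-7).
Carol in UTC: 08:05-09:25, 11:15-15:10 (add 8h to convert from UTC-8).
Uma ∩ Keanu: 08:00-14:50.
Uma ∩ Keanu ∩ Ana: 08:00-14:10.
Uma ∩ Keanu ∩ Ana ∩ Quinn: 08:05-10:50, 11:20-13:00.
Uma ∩ Keanu ∩ Ana ∩ Quinn ∩ Hiro: 08:05-10:50, 11:20-13:00.
Uma ∩ Keanu ∩ Ana ∩ Quinn ∩ Hiro ∩ Carol: 08:05-09:25, 11:20-13:00.
The first common window of at least 50 minutes is 08:05-09:25, so the earliest start is 08:05.

08:05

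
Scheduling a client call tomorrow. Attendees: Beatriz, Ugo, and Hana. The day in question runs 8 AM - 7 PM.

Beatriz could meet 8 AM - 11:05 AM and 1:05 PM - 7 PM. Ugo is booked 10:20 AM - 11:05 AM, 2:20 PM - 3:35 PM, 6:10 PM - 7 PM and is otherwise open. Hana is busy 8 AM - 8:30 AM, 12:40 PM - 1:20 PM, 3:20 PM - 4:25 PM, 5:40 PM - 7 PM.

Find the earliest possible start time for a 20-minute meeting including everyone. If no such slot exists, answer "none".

Beatriz free: 08:00-11:05, 13:05-19:00.
Ugo free: 08:00-10:20, 11:05-14:20, 15:35-18:10 (invert busy blocks within the working day).
Hana free: 08:30-12:40, 13:20-15:20, 16:25-17:40 (invert busy blocks within the working day).
Beatriz ∩ Ugo: 08:00-10:20, 13:05-14:20, 15:35-18:10.
Beatriz ∩ Ugo ∩ Hana: 08:30-10:20, 13:20-14:20, 16:25-17:40.
The first common window of at least 20 minutes is 08:30-10:20, so the earliest start is 08:30.

08:30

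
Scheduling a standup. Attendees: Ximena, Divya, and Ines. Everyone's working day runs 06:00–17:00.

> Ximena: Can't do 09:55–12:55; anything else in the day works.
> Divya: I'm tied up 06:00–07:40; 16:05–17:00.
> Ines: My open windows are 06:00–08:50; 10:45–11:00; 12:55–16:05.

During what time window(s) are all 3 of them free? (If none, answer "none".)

Ximena free: 06:00-09:55, 12:55-17:00 (invert busy blocks within the working day).
Divya free: 07:40-16:05 (invert busy blocks within the working day).
Ines free: 06:00-08:50, 10:45-11:00, 12:55-16:05.
Ximena ∩ Divya: 07:40-09:55, 12:55-16:05.
Ximena ∩ Divya ∩ Ines: 07:40-08:50, 12:55-16:05.

07:40-08:50, 12:55-16:05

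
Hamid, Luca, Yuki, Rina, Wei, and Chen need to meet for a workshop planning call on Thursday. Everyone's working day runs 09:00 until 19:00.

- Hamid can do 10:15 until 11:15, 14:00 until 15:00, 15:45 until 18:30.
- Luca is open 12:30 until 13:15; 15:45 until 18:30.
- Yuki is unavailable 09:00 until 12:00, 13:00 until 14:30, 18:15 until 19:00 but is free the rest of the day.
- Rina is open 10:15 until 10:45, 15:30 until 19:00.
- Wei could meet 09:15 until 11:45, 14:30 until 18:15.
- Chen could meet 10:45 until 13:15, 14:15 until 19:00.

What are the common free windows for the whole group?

15:45-18:15

Hamid free: 10:15-11:15, 14:00-15:00, 15:45-18:30.
Luca free: 12:30-13:15, 15:45-18:30.
Yuki free: 12:00-13:00, 14:30-18:15 (invert busy blocks within the working day).
Rina free: 10:15-10:45, 15:30-19:00.
Wei free: 09:15-11:45, 14:30-18:15.
Chen free: 10:45-13:15, 14:15-19:00.
Hamid ∩ Luca: 15:45-18:30.
Hamid ∩ Luca ∩ Yuki: 15:45-18:15.
Hamid ∩ Luca ∩ Yuki ∩ Rina: 15:45-18:15.
Hamid ∩ Luca ∩ Yuki ∩ Rina ∩ Wei: 15:45-18:15.
Hamid ∩ Luca ∩ Yuki ∩ Rina ∩ Wei ∩ Chen: 15:45-18:15.
Those are the intersection windows.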